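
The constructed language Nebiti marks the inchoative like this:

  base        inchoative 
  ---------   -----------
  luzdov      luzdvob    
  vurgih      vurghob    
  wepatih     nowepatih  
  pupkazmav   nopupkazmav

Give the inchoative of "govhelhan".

nogovhelhan

vurgih and wepatih both end in -h yet inflect differently (vurghob, nowepatih), so the final letter is not what conditions the rule; the number of vowels is.
"govhelhan" has 3 vowels. The stems with 3 vowels (wepatih → nowepatih, pupkazmav → nopupkazmav) add the prefix no-.
So govhelhan → nogovhelhan.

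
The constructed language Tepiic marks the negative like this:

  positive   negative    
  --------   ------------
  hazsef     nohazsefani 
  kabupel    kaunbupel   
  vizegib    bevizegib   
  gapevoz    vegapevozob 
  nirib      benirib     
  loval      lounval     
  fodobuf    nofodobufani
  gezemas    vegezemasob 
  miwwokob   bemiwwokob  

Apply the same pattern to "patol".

pauntol

kabupel and hazsef both have last vowel 'e' yet inflect differently (kaunbupel, nohazsefani), so the last vowel is not what conditions the rule; the final letter is.
"patol" ends in -l. The stems ending in -l (kabupel → kaunbupel, loval → lounval) insert -un- after the first vowel.
So patol → pauntol.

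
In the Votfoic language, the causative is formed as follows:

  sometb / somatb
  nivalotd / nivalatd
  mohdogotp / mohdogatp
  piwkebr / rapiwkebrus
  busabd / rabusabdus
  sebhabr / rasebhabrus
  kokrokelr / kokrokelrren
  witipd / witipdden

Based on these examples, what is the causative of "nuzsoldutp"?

"nuzsoldutp" has second-to-last letter 't'. The stems whose second-to-last letter is 't' (sometb → somatb, nivalotd → nivalatd, mohdogotp → mohdogatp) change the last vowel to 'a'.
So nuzsoldutp → nuzsoldatp.

nuzsoldatp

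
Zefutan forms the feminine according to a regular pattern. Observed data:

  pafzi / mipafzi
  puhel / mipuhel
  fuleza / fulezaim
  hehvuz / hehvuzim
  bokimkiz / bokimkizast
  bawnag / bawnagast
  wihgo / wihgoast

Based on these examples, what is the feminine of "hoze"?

hehvuz and bokimkiz both end in -z yet inflect differently (hehvuzim, bokimkizast), so the final letter is not what conditions the rule; the first letter is.
"hoze" begins with h-. The one such stem in the data (hehvuz → hehvuzim) adds -im, so the same rule applies.
The other patterns: stems beginning with p- add the prefix mi-; stems beginning with b- or w- add -ast.
So hoze → hozeim.

hozeim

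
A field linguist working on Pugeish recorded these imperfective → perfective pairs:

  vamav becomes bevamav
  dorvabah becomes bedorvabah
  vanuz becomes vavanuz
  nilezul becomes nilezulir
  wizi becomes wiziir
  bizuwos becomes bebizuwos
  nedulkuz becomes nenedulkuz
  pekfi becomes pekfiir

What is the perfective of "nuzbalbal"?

nuzbalbalir

nilezul and nedulkuz both have last vowel 'u' yet inflect differently (nilezulir, nenedulkuz), so the last vowel is not what conditions the rule; the final letter is.
"nuzbalbal" ends in -l. The one such stem in the data (nilezul → nilezulir) adds -ir, so the same rule applies.
So nuzbalbal → nuzbalbalir.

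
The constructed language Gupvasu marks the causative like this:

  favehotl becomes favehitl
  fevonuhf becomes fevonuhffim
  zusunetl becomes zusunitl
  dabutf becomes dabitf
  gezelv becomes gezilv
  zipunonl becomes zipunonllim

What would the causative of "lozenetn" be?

dabutf and fevonuhf both end in -f yet inflect differently (dabitf, fevonuhffim), so the final letter is not what conditions the rule; the second-to-last letter is.
"lozenetn" has second-to-last letter 't'. The stems whose second-to-last letter is 't' (dabutf → dabitf, favehotl → favehitl, zusunetl → zusunitl) change the last vowel to 'i'.
The other pattern: stems whose second-to-last letter is 'h' or 'n' double the final consonant and add -im.
So lozenetn → lozenitn.

lozenitn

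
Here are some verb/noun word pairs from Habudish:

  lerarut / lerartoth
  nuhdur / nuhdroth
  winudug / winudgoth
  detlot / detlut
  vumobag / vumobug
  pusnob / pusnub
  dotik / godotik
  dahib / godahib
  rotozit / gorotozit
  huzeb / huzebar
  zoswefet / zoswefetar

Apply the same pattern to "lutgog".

"lutgog" has last vowel 'o'. The stems whose last vowel is 'o' (detlot → detlut, pusnob → pusnub) change the last vowel to 'u'.
The other patterns: stems whose last vowel is 'u' delete the last vowel and add -oth; stems whose last vowel is 'i' add the prefix go-; stems whose last vowel is 'e' add -ar.
So lutgog → lutgug.

lutgug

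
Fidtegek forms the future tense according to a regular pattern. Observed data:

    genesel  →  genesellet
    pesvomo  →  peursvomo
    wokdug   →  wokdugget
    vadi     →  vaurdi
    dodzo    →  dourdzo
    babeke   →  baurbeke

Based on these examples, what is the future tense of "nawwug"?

genesel and babeke both have last vowel 'e' yet inflect differently (genesellet, baurbeke), so the last vowel is not what conditions the rule; whether the stem ends in a vowel or a consonant is.
"nawwug" ends in a consonant. The stems ending in a consonant (genesel → genesellet, wokdug → wokdugget) double the final consonant and add -et.
The other pattern: stems ending in a vowel insert -ur- after the first vowel.
So nawwug → nawwugget.

nawwugget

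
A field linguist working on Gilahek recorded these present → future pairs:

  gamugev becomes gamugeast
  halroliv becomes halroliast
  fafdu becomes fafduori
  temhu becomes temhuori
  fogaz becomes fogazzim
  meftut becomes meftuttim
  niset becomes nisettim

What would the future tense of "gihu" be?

fafdu and meftut both have last vowel 'u' yet inflect differently (fafduori, meftuttim), so the last vowel is not what conditions the rule; the final letter is.
"gihu" ends in -u. The stems ending in -u (fafdu → fafduori, temhu → temhuori) add -ori.
The other patterns: stems ending in -v drop the final letter and add -ast; stems ending in -t or -z double the final consonant and add -im.
So gihu → gihuori.

gihuori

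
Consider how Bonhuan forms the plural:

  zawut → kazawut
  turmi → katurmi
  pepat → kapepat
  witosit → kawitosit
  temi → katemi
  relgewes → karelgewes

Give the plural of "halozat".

Every pair shown (zawut → kazawut, turmi → katurmi, pepat → kapepat, …) follows the same rule: add the prefix ka-.
So halozat → kahalozat.

kahalozat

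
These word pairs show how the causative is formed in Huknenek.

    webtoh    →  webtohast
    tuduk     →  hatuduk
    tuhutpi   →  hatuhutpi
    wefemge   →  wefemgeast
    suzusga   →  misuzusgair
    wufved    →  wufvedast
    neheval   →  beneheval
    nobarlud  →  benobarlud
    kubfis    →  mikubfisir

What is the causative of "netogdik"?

benetogdik

nobarlud and wufved both end in -d yet inflect differently (benobarlud, wufvedast), so the final letter is not what conditions the rule; the first letter is.
"netogdik" begins with n-. The stems beginning with n- (neheval → beneheval, nobarlud → benobarlud) add the prefix be-.
The other patterns: stems beginning with t- add the prefix ha-; stems beginning with w- add -ast; stems beginning with k- or s- add mi- … -ir around the stem.
So netogdik → benetogdik.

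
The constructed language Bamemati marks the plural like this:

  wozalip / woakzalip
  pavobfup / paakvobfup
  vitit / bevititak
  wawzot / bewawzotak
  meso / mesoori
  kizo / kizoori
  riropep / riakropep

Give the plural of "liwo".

liwoori

"liwo" ends in -o. The stems ending in -o (kizo → kizoori, meso → mesoori) add -ori.
The other patterns: stems ending in -t add be- … -ak around the stem; stems ending in -p insert -ak- after the first vowel.
So liwo → liwoori.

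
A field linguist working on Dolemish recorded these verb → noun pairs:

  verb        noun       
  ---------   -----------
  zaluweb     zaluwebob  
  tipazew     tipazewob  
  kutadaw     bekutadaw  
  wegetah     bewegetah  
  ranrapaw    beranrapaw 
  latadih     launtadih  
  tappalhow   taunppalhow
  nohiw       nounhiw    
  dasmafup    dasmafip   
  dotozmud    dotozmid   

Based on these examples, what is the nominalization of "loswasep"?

"loswasep" has last vowel 'e'. The stems whose last vowel is 'e' (zaluweb → zaluwebob, tipazew → tipazewob) add -ob.
The other patterns: stems whose last vowel is 'a' add the prefix be-; stems whose last vowel is 'i' or 'o' insert -un- after the first vowel; stems whose last vowel is 'u' change the last vowel to 'i'.
So loswasep → loswasepob.

loswasepob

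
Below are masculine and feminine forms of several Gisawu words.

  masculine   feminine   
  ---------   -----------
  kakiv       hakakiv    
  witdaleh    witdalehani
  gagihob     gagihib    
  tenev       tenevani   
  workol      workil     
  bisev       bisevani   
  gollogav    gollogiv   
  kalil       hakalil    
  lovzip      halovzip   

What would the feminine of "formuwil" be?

kakiv and bisev both end in -v yet inflect differently (hakakiv, bisevani), so the final letter is not what conditions the rule; the last vowel is.
"formuwil" has last vowel 'i'. The stems whose last vowel is 'i' (kakiv → hakakiv, kalil → hakalil, lovzip → halovzip) add the prefix ha-.
So formuwil → haformuwil.

haformuwil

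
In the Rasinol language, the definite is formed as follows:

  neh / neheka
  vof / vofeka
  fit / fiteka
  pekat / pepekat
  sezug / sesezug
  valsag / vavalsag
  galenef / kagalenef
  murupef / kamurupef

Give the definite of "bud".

budeka

fit and pekat both end in -t yet inflect differently (fiteka, pepekat), so the final letter is not what conditions the rule; the number of vowels is.
"bud" has 1 vowel. The stems with 1 vowel (neh → neheka, vof → vofeka, fit → fiteka) add -eka.
The other patterns: stems with 2 vowels repeat the first consonant+vowel as a prefix; stems with 3 vowels add the prefix ka-.
So bud → budeka.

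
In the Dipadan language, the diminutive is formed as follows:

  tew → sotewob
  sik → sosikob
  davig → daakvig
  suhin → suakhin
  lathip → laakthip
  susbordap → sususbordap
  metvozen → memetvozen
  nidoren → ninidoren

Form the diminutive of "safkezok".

lathip and susbordap both end in -p yet inflect differently (laakthip, sususbordap), so the final letter is not what conditions the rule; the number of vowels is.
"safkezok" has 3 vowels. The stems with 3 vowels (susbordap → sususbordap, metvozen → memetvozen, nidoren → ninidoren) repeat the first consonant+vowel as a prefix.
So safkezok → sasafkezok.

sasafkezok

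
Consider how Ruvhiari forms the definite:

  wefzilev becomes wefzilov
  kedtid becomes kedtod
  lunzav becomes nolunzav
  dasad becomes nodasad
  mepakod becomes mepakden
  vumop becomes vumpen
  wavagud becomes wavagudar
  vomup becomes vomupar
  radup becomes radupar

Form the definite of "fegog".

"fegog" has last vowel 'o'. The stems whose last vowel is 'o' (mepakod → mepakden, vumop → vumpen) delete the last vowel and add -en.
So fegog → feggen.

feggen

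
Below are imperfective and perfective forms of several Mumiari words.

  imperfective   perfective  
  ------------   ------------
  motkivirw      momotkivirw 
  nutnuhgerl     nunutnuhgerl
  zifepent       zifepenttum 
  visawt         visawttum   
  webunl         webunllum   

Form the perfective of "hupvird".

nutnuhgerl and webunl both end in -l yet inflect differently (nunutnuhgerl, webunllum), so the final letter is not what conditions the rule; the second-to-last letter is.
"hupvird" has second-to-last letter 'r'. The stems whose second-to-last letter is 'r' (motkivirw → momotkivirw, nutnuhgerl → nunutnuhgerl) repeat the first consonant+vowel as a prefix.
The other pattern: stems whose second-to-last letter is 'n' or 'w' double the final consonant and add -um.
So hupvird → huhupvird.

huhupvird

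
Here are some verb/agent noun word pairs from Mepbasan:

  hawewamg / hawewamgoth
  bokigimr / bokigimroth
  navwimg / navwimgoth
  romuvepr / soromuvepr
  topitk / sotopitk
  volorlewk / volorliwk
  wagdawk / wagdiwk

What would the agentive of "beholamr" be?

beholamroth

bokigimr and romuvepr both end in -r yet inflect differently (bokigimroth, soromuvepr), so the final letter is not what conditions the rule; the second-to-last letter is.
"beholamr" has second-to-last letter 'm'. The stems whose second-to-last letter is 'm' (hawewamg → hawewamgoth, bokigimr → bokigimroth, navwimg → navwimgoth) add -oth.
So beholamr → beholamroth.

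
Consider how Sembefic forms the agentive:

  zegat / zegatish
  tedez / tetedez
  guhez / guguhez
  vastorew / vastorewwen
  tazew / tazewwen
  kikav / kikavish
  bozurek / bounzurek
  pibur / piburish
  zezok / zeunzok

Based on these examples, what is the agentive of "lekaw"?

lekawwen

bozurek and vastorew both have last vowel 'e' yet inflect differently (bounzurek, vastorewwen), so the last vowel is not what conditions the rule; the final letter is.
"lekaw" ends in -w. The stems ending in -w (vastorew → vastorewwen, tazew → tazewwen) double the final consonant and add -en.
So lekaw → lekawwen.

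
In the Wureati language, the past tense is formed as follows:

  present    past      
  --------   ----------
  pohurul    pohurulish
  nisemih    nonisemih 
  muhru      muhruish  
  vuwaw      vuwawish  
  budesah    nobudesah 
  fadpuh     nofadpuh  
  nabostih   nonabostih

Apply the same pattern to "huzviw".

fadpuh and muhru both have last vowel 'u' yet inflect differently (nofadpuh, muhruish), so the last vowel is not what conditions the rule; the final letter is.
"huzviw" ends in -w. The one such stem in the data (vuwaw → vuwawish) adds -ish, so the same rule applies.
So huzviw → huzviwish.

huzviwish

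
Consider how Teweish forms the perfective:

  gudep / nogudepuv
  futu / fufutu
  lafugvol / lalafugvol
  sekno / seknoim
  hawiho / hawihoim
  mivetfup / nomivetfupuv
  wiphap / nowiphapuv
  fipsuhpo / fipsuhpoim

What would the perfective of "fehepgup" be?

nofehepgupuv

mivetfup and futu both have last vowel 'u' yet inflect differently (nomivetfupuv, fufutu), so the last vowel is not what conditions the rule; the final letter is.
"fehepgup" ends in -p. The stems ending in -p (gudep → nogudepuv, wiphap → nowiphapuv, mivetfup → nomivetfupuv) add no- … -uv around the stem.
The other patterns: stems ending in -o add -im; stems ending in -l or -u repeat the first consonant+vowel as a prefix.
So fehepgup → nofehepgupuv.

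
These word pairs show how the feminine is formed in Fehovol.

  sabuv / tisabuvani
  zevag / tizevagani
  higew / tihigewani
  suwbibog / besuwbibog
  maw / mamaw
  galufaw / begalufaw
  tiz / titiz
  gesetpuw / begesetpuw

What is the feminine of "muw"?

maw and higew both end in -w yet inflect differently (mamaw, tihigewani), so the final letter is not what conditions the rule; the number of vowels is.
"muw" has 1 vowel. The stems with 1 vowel (maw → mamaw, tiz → titiz) repeat the first consonant+vowel as a prefix.
So muw → mumuw.

mumuw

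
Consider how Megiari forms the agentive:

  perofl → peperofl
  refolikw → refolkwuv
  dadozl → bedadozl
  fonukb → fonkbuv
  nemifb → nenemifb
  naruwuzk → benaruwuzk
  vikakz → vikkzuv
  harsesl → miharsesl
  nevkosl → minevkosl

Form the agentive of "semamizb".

"semamizb" has second-to-last letter 'z'. The stems whose second-to-last letter is 'z' (dadozl → bedadozl, naruwuzk → benaruwuzk) add the prefix be-.
So semamizb → besemamizb.

besemamizb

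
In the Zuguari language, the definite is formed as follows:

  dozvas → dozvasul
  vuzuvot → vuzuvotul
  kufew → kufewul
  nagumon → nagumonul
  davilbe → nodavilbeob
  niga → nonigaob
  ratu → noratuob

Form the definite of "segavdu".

kufew and davilbe both have last vowel 'e' yet inflect differently (kufewul, nodavilbeob), so the last vowel is not what conditions the rule; whether the stem ends in a vowel or a consonant is.
"segavdu" ends in a vowel. The stems ending in a vowel (davilbe → nodavilbeob, niga → nonigaob, ratu → noratuob) add no- … -ob around the stem.
So segavdu → nosegavduob.

nosegavduob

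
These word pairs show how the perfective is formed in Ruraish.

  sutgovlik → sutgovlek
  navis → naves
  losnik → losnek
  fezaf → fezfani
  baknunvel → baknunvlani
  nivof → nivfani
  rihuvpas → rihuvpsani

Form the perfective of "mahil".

mahel

"mahil" has last vowel 'i'. The stems whose last vowel is 'i' (sutgovlik → sutgovlek, navis → naves, losnik → losnek) change the last vowel to 'e'.
The other pattern: stems whose last vowel is 'a', 'e' or 'o' delete the last vowel and add -ani.
So mahil → mahel.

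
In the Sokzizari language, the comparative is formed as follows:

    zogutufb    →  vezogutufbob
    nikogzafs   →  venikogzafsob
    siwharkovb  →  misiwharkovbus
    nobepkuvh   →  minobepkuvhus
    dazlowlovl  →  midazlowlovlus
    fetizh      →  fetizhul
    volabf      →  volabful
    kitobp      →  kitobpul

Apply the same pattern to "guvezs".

guvezsul

zogutufb and siwharkovb both end in -b yet inflect differently (vezogutufbob, misiwharkovbus), so the final letter is not what conditions the rule; the second-to-last letter is.
"guvezs" has second-to-last letter 'z'. The one such stem in the data (fetizh → fetizhul) adds -ul, so the same rule applies.
So guvezs → guvezsul.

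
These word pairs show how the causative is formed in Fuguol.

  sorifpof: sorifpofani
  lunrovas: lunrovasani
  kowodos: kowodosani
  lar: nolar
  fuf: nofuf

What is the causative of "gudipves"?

gudipvesani

sorifpof and fuf both end in -f yet inflect differently (sorifpofani, nofuf), so the final letter is not what conditions the rule; the number of vowels is.
"gudipves" has 3 vowels. The stems with 3 vowels (sorifpof → sorifpofani, lunrovas → lunrovasani, kowodos → kowodosani) add -ani.
The other pattern: stems with 1 vowel add the prefix no-.
So gudipves → gudipvesani.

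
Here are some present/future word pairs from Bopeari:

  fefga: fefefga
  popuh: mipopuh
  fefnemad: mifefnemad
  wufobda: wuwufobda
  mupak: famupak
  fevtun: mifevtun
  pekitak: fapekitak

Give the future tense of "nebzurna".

nenebzurna

wufobda and pekitak both have last vowel 'a' yet inflect differently (wuwufobda, fapekitak), so the last vowel is not what conditions the rule; the final letter is.
"nebzurna" ends in -a. The stems ending in -a (wufobda → wuwufobda, fefga → fefefga) repeat the first consonant+vowel as a prefix.
So nebzurna → nenebzurna.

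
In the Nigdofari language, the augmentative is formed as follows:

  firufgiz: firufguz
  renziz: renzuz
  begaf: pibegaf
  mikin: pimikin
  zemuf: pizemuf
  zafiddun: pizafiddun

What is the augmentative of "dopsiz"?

dopsuz

"dopsiz" ends in -z. The stems ending in -z (firufgiz → firufguz, renziz → renzuz) change the last vowel to 'u'.
The other pattern: stems ending in -f or -n add the prefix pi-.
So dopsiz → dopsuz.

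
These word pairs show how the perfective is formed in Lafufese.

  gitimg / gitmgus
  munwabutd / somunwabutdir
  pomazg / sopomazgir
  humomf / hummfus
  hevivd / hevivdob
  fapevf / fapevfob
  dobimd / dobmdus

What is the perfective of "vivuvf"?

dobimd and hevivd both end in -d yet inflect differently (dobmdus, hevivdob), so the final letter is not what conditions the rule; the second-to-last letter is.
"vivuvf" has second-to-last letter 'v'. The stems whose second-to-last letter is 'v' (hevivd → hevivdob, fapevf → fapevfob) add -ob.
So vivuvf → vivuvfob.

vivuvfob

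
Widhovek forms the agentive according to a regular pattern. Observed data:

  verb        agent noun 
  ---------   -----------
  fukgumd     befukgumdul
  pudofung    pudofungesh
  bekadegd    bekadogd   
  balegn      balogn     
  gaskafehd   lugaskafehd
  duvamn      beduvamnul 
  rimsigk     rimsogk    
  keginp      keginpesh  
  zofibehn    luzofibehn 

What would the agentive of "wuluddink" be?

wuluddinkesh

bekadegd and fukgumd both end in -d yet inflect differently (bekadogd, befukgumdul), so the final letter is not what conditions the rule; the second-to-last letter is.
"wuluddink" has second-to-last letter 'n'. The stems whose second-to-last letter is 'n' (pudofung → pudofungesh, keginp → keginpesh) add -esh.
So wuluddink → wuluddinkesh.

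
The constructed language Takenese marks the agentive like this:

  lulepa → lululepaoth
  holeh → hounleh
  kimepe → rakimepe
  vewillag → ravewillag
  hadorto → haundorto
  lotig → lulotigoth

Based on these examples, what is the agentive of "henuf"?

"henuf" begins with h-. The stems beginning with h- (holeh → hounleh, hadorto → haundorto) insert -un- after the first vowel.
The other patterns: stems beginning with l- add lu- … -oth around the stem; stems beginning with k- or v- add the prefix ra-.
So henuf → heunnuf.

heunnuf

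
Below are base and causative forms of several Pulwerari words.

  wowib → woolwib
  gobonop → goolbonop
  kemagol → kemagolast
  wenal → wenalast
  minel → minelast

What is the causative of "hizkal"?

"hizkal" ends in -l. The stems ending in -l (minel → minelast, wenal → wenalast, kemagol → kemagolast) add -ast.
The other pattern: stems ending in -b or -p insert -ol- after the first vowel.
So hizkal → hizkalast.

hizkalast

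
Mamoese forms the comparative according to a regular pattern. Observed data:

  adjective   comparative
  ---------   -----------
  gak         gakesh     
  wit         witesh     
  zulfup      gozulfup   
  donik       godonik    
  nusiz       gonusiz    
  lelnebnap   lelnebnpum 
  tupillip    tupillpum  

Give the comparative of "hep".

hepesh

"hep" has 1 vowel. The stems with 1 vowel (gak → gakesh, wit → witesh) add -esh.
So hep → hepesh.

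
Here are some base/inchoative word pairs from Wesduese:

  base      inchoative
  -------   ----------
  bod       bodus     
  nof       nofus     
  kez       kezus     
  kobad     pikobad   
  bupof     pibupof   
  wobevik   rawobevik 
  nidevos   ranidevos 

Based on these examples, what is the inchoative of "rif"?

rifus

bod and kobad both end in -d yet inflect differently (bodus, pikobad), so the final letter is not what conditions the rule; the number of vowels is.
"rif" has 1 vowel. The stems with 1 vowel (bod → bodus, nof → nofus, kez → kezus) add -us.
So rif → rifus.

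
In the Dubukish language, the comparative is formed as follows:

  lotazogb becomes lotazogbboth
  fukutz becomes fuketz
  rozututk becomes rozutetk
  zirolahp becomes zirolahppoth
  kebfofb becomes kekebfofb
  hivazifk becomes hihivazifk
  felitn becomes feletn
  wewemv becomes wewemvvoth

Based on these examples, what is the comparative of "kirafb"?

kikirafb

rozututk and hivazifk both end in -k yet inflect differently (rozutetk, hihivazifk), so the final letter is not what conditions the rule; the second-to-last letter is.
"kirafb" has second-to-last letter 'f'. The stems whose second-to-last letter is 'f' (kebfofb → kekebfofb, hivazifk → hihivazifk) repeat the first consonant+vowel as a prefix.
The other patterns: stems whose second-to-last letter is 't' change the last vowel to 'e'; stems whose second-to-last letter is 'g', 'h' or 'm' double the final consonant and add -oth.
So kirafb → kikirafb.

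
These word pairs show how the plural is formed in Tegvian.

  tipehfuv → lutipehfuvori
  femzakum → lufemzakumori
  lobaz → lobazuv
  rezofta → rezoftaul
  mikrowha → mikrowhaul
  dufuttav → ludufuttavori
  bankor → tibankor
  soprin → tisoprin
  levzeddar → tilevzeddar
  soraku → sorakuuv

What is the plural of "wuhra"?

levzeddar and mikrowha both have last vowel 'a' yet inflect differently (tilevzeddar, mikrowhaul), so the last vowel is not what conditions the rule; the final letter is.
"wuhra" ends in -a. The stems ending in -a (mikrowha → mikrowhaul, rezofta → rezoftaul) add -ul.
The other patterns: stems ending in -n or -r add the prefix ti-; stems ending in -m or -v add lu- … -ori around the stem; stems ending in -u or -z add -uv.
So wuhra → wuhraul.

wuhraul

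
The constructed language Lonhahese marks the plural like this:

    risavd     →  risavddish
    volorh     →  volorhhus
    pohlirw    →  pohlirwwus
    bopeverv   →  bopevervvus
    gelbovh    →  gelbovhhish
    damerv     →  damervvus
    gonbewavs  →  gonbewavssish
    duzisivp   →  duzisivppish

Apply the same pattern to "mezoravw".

"mezoravw" has second-to-last letter 'v'. The stems whose second-to-last letter is 'v' (gonbewavs → gonbewavssish, duzisivp → duzisivppish, risavd → risavddish) double the final consonant and add -ish.
The other pattern: stems whose second-to-last letter is 'r' double the final consonant and add -us.
So mezoravw → mezoravwwish.

mezoravwwish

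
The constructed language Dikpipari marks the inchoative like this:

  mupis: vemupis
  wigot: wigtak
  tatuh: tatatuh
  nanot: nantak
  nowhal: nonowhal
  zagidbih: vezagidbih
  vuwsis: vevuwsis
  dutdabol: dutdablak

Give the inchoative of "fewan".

"fewan" has last vowel 'a'. The one such stem in the data (nowhal → nonowhal) repeats the first consonant+vowel as a prefix (as does tatuh), so the same rule applies.
The other patterns: stems whose last vowel is 'i' add the prefix ve-; stems whose last vowel is 'o' delete the last vowel and add -ak.
So fewan → fefewan.

fefewan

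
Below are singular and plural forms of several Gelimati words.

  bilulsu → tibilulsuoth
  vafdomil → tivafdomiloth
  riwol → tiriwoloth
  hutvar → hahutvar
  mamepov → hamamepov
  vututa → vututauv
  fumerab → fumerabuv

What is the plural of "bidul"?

tibiduloth

riwol and mamepov both have last vowel 'o' yet inflect differently (tiriwoloth, hamamepov), so the last vowel is not what conditions the rule; the final letter is.
"bidul" ends in -l. The stems ending in -l (vafdomil → tivafdomiloth, riwol → tiriwoloth) add ti- … -oth around the stem.
So bidul → tibiduloth.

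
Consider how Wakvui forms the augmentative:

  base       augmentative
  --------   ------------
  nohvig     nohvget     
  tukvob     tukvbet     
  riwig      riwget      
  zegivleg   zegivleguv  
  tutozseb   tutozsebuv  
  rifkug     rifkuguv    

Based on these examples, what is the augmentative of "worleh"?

worlehuv

"worleh" has last vowel 'e'. The stems whose last vowel is 'e' (zegivleg → zegivleguv, tutozseb → tutozsebuv) add -uv.
So worleh → worlehuv.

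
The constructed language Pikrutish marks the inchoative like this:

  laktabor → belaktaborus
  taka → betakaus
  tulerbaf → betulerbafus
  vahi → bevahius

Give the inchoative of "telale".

betelaleus

Every pair shown (laktabor → belaktaborus, taka → betakaus, tulerbaf → betulerbafus, …) follows the same rule: add be- … -us around the stem.
So telale → betelaleus.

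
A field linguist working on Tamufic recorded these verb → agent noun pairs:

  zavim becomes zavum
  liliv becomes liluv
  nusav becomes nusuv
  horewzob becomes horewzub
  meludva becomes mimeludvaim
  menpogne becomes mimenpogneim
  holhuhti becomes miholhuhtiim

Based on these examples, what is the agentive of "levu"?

nusav and meludva both have last vowel 'a' yet inflect differently (nusuv, mimeludvaim), so the last vowel is not what conditions the rule; whether the stem ends in a vowel or a consonant is.
"levu" ends in a vowel. The stems ending in a vowel (meludva → mimeludvaim, menpogne → mimenpogneim, holhuhti → miholhuhtiim) add mi- … -im around the stem.
The other pattern: stems ending in a consonant change the last vowel to 'u'.
So levu → milevuim.

milevuim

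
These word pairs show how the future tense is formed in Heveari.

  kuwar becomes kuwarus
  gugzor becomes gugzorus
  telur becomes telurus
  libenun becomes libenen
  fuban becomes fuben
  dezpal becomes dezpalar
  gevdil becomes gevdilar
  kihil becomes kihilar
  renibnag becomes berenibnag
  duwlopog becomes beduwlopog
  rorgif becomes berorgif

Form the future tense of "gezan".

telur and libenun both have last vowel 'u' yet inflect differently (telurus, libenen), so the last vowel is not what conditions the rule; the final letter is.
"gezan" ends in -n. The stems ending in -n (libenun → libenen, fuban → fuben) change the last vowel to 'e'.
So gezan → gezen.

gezen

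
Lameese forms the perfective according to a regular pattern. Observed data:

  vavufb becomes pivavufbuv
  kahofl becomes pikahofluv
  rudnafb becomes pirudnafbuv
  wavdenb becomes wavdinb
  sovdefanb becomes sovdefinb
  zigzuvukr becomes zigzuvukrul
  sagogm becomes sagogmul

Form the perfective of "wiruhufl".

vavufb and wavdenb both end in -b yet inflect differently (pivavufbuv, wavdinb), so the final letter is not what conditions the rule; the second-to-last letter is.
"wiruhufl" has second-to-last letter 'f'. The stems whose second-to-last letter is 'f' (vavufb → pivavufbuv, kahofl → pikahofluv, rudnafb → pirudnafbuv) add pi- … -uv around the stem.
So wiruhufl → piwiruhufluv.

piwiruhufluv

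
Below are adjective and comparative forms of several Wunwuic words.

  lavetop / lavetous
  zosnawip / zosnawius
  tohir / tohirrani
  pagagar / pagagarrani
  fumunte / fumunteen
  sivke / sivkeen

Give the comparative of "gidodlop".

gidodlous

"gidodlop" ends in -p. The stems ending in -p (lavetop → lavetous, zosnawip → zosnawius) drop the final letter and add -us.
The other patterns: stems ending in -r double the final consonant and add -ani; stems ending in -e add -en.
So gidodlop → gidodlous.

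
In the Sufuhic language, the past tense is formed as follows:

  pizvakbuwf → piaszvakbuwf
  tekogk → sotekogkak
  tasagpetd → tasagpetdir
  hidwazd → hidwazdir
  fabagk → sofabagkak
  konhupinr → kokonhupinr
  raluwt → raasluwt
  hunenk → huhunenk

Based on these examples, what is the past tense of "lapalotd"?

tekogk and hunenk both end in -k yet inflect differently (sotekogkak, huhunenk), so the final letter is not what conditions the rule; the second-to-last letter is.
"lapalotd" has second-to-last letter 't'. The one such stem in the data (tasagpetd → tasagpetdir) adds -ir, so the same rule applies.
So lapalotd → lapalotdir.

lapalotdir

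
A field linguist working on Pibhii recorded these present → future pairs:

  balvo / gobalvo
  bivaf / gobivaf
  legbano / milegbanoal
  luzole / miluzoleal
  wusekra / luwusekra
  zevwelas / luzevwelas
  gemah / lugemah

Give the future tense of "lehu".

balvo and legbano both end in -o yet inflect differently (gobalvo, milegbanoal), so the final letter is not what conditions the rule; the first letter is.
"lehu" begins with l-. The stems beginning with l- (legbano → milegbanoal, luzole → miluzoleal) add mi- … -al around the stem.
The other patterns: stems beginning with b- add the prefix go-; stems beginning with g-, w- or z- add the prefix lu-.
So lehu → milehual.

milehual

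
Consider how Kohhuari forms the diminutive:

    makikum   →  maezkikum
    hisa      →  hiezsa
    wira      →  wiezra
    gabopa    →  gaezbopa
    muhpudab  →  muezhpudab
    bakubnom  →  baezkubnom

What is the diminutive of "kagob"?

Every pair shown (makikum → maezkikum, hisa → hiezsa, wira → wiezra, …) follows the same rule: insert -ez- after the first vowel.
So kagob → kaezgob.

kaezgob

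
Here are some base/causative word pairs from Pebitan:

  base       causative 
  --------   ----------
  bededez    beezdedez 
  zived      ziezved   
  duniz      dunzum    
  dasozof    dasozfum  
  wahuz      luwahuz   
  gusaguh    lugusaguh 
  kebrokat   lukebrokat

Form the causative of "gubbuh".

bededez and duniz both end in -z yet inflect differently (beezdedez, dunzum), so the final letter is not what conditions the rule; the last vowel is.
"gubbuh" has last vowel 'u'. The stems whose last vowel is 'u' (wahuz → luwahuz, gusaguh → lugusaguh) add the prefix lu-.
The other patterns: stems whose last vowel is 'e' insert -ez- after the first vowel; stems whose last vowel is 'i' or 'o' delete the last vowel and add -um.
So gubbuh → lugubbuh.

lugubbuh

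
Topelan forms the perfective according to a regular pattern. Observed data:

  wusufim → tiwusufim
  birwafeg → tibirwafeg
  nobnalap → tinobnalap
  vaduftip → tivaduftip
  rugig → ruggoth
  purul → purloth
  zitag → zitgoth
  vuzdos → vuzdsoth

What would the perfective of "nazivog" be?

birwafeg and rugig both end in -g yet inflect differently (tibirwafeg, ruggoth), so the final letter is not what conditions the rule; the number of vowels is.
"nazivog" has 3 vowels. The stems with 3 vowels (wusufim → tiwusufim, birwafeg → tibirwafeg, nobnalap → tinobnalap) add the prefix ti-.
So nazivog → tinazivog.

tinazivog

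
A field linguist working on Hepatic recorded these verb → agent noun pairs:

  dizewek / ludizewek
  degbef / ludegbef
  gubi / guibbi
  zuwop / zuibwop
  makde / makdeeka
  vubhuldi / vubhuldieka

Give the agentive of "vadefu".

vadefueka

gubi and vubhuldi both end in -i yet inflect differently (guibbi, vubhuldieka), so the final letter is not what conditions the rule; the first letter is.
"vadefu" begins with v-. The one such stem in the data (vubhuldi → vubhuldieka) adds -eka, so the same rule applies.
The other patterns: stems beginning with d- add the prefix lu-; stems beginning with g- or z- insert -ib- after the first vowel.
So vadefu → vadefueka.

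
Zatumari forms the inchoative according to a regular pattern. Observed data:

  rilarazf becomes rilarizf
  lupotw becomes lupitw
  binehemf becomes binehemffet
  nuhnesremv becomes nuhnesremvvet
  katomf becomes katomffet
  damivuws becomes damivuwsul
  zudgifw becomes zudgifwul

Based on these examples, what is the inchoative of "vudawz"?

vudawzul

rilarazf and binehemf both end in -f yet inflect differently (rilarizf, binehemffet), so the final letter is not what conditions the rule; the second-to-last letter is.
"vudawz" has second-to-last letter 'w'. The one such stem in the data (damivuws → damivuwsul) adds -ul, so the same rule applies.
The other patterns: stems whose second-to-last letter is 't' or 'z' change the last vowel to 'i'; stems whose second-to-last letter is 'm' double the final consonant and add -et.
So vudawz → vudawzul.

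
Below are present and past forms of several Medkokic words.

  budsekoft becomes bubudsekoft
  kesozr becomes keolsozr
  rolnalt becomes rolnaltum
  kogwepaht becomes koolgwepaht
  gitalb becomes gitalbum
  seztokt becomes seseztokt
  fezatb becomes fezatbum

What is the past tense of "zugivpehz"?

kogwepaht and seztokt both end in -t yet inflect differently (koolgwepaht, seseztokt), so the final letter is not what conditions the rule; the second-to-last letter is.
"zugivpehz" has second-to-last letter 'h'. The one such stem in the data (kogwepaht → koolgwepaht) inserts -ol- after the first vowel (as does kesozr), so the same rule applies.
So zugivpehz → zuolgivpehz.

zuolgivpehz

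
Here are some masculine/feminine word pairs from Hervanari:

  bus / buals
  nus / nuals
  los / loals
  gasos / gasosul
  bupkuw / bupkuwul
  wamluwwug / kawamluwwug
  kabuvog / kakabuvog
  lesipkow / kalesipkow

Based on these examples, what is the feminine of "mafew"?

bus and gasos both end in -s yet inflect differently (buals, gasosul), so the final letter is not what conditions the rule; the number of vowels is.
"mafew" has 2 vowels. The stems with 2 vowels (gasos → gasosul, bupkuw → bupkuwul) add -ul.
The other patterns: stems with 1 vowel insert -al- after the first vowel; stems with 3 vowels add the prefix ka-.
So mafew → mafewul.

mafewul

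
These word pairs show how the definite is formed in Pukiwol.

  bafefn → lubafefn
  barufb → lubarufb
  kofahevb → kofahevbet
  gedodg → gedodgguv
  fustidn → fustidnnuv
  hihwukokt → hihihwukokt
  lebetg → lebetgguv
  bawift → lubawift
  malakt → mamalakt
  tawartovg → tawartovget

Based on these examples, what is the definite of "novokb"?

nonovokb

"novokb" has second-to-last letter 'k'. The stems whose second-to-last letter is 'k' (hihwukokt → hihihwukokt, malakt → mamalakt) repeat the first consonant+vowel as a prefix.
So novokb → nonovokb.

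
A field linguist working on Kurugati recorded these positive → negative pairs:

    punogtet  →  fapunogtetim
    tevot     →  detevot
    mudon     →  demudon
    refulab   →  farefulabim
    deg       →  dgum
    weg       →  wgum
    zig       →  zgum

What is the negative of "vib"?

vbum

tevot and punogtet both end in -t yet inflect differently (detevot, fapunogtetim), so the final letter is not what conditions the rule; the number of vowels is.
"vib" has 1 vowel. The stems with 1 vowel (zig → zgum, deg → dgum, weg → wgum) delete the last vowel and add -um.
The other patterns: stems with 2 vowels add the prefix de-; stems with 3 vowels add fa- … -im around the stem.
So vib → vbum.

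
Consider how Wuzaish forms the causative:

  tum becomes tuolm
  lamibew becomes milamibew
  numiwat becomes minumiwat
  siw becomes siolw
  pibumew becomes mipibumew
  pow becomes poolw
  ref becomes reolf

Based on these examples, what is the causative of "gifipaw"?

migifipaw

"gifipaw" has 3 vowels. The stems with 3 vowels (numiwat → minumiwat, lamibew → milamibew, pibumew → mipibumew) add the prefix mi-.
So gifipaw → migifipaw.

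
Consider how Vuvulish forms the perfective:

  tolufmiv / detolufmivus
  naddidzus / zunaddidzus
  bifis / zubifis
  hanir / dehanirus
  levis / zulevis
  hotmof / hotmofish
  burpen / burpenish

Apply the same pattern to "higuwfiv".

dehiguwfivus

levis and tolufmiv both have last vowel 'i' yet inflect differently (zulevis, detolufmivus), so the last vowel is not what conditions the rule; the final letter is.
"higuwfiv" ends in -v. The one such stem in the data (tolufmiv → detolufmivus) adds de- … -us around the stem, so the same rule applies.
The other patterns: stems ending in -f or -n add -ish; stems ending in -s add the prefix zu-.
So higuwfiv → dehiguwfivus.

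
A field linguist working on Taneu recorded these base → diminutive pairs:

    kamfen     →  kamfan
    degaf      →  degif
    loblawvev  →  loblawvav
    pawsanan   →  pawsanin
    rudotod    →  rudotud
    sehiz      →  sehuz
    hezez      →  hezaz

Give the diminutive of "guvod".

pawsanan and kamfen both end in -n yet inflect differently (pawsanin, kamfan), so the final letter is not what conditions the rule; the last vowel is.
"guvod" has last vowel 'o'. The one such stem in the data (rudotod → rudotud) changes the last vowel to 'u' (as does sehiz), so the same rule applies.
So guvod → guvud.

guvud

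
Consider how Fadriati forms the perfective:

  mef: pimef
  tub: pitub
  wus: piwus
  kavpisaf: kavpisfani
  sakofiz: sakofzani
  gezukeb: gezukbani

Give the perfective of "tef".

pitef

mef and kavpisaf both end in -f yet inflect differently (pimef, kavpisfani), so the final letter is not what conditions the rule; the number of vowels is.
"tef" has 1 vowel. The stems with 1 vowel (mef → pimef, tub → pitub, wus → piwus) add the prefix pi-.
The other pattern: stems with 3 vowels delete the last vowel and add -ani.
So tef → pitef.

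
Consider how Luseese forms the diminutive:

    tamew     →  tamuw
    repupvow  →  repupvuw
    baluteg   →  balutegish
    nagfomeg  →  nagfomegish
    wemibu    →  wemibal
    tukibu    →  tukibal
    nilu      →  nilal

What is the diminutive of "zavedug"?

zavedugish

"zavedug" ends in -g. The stems ending in -g (nagfomeg → nagfomegish, baluteg → balutegish) add -ish.
So zavedug → zavedugish.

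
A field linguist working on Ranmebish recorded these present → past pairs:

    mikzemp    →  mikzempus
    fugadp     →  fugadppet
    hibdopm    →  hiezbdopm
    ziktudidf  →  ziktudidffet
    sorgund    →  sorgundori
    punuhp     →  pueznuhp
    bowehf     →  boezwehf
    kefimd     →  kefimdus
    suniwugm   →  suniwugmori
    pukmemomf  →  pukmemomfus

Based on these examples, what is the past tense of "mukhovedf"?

mukhovedffet

"mukhovedf" has second-to-last letter 'd'. The stems whose second-to-last letter is 'd' (ziktudidf → ziktudidffet, fugadp → fugadppet) double the final consonant and add -et.
The other patterns: stems whose second-to-last letter is 'g' or 'n' add -ori; stems whose second-to-last letter is 'm' add -us; stems whose second-to-last letter is 'h' or 'p' insert -ez- after the first vowel.
So mukhovedf → mukhovedffet.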